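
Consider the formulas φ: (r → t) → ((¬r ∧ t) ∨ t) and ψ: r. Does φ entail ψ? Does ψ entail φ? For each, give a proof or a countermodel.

Converse. Assume the antecedent. If t is true, (r → t) → ((¬r ∧ t) ∨ t) reduces to true regardless of the other variables. If t is false, the antecedent forces (t = F, r = T), and (r → t) → ((¬r ∧ t) ∨ t) holds there. Either way (r → t) → ((¬r ∧ t) ∨ t) holds.

Forward direction. This fails. Under t = T, r = F, the left side is true but the right side is false.

Not equivalent: only (⇐) holds.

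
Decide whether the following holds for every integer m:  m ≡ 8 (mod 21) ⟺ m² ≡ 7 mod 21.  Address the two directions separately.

(⟹) This fails: take m = 8. Then 8 ≡ 8 (mod 21), but 8² = 64 ≡ 1 (mod 21), not 7.

(⟸) This fails: take m = 7. Then 7² = 49 ≡ 7 (mod 21), yet 7 ≡ 7 (mod 21), not 8.

Both directions fail.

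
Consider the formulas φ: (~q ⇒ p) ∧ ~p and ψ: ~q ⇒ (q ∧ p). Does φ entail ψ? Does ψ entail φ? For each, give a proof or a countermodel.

The forward direction holds; the converse fails.

(→) Assume the antecedent. If q is true, ~q ⇒ (q ∧ p) reduces to true regardless of the other variables. If q is false, the antecedent cannot hold. Either way ~q ⇒ (q ∧ p) holds.

(←) This fails. Under q = T, p = T, the left side is false but the right side is true.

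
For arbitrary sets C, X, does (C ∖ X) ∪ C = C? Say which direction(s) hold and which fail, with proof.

(⊆) Let x ∈ (C ∖ X) ∪ C. Then either x ∈ C and x ∉ X; or x ∈ C ∩ X. In each case x ∈ C, so (C ∖ X) ∪ C ⊆ C.

(⊇) Let x ∈ C. Then either x ∈ C and x ∉ X; or x ∈ C ∩ X. In each case x ∈ (C ∖ X) ∪ C, so C ⊆ (C ∖ X) ∪ C.

Both inclusions hold; the sets are equal.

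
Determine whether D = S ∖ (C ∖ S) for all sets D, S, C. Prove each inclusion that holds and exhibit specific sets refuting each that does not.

(⊆) fails and (⊇) fails.

(⊆) This inclusion fails. Take D = {1}, S = ∅, C = ∅; then 1 ∈ D but 1 ∉ S ∖ (C ∖ S).

(⊇) This inclusion fails. Take D = ∅, S = {1}, C = ∅; then 1 ∈ S ∖ (C ∖ S) but 1 ∉ D.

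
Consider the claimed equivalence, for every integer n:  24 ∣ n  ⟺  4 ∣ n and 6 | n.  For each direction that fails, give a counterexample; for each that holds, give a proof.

Only the forward implication holds.

(⇒) If 24 ∣ n, write n = 24q. Since 24 = 6·4, n = 4·(6q), so 4 ∣ n; and since 24 = 4·6, n = 6·(4q), so 6 ∣ n.

(⇐) This fails: take n = 12. Both 4 ∣ 12 and 6 ∣ 12, yet 12 is not a multiple of 24 (since 12 = 0·24 + 12), so 24 ∤ 12.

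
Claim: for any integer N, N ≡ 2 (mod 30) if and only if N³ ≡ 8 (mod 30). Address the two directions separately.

(→) Suppose N ≡ 2 (mod 30). Write N = 30j + 2. Then (30j + 2)³ = 27000j³ + 5400j² + 360j + 8 = 30(900j³ + 180j² + 12j) + 8, so N³ ≡ 8 (mod 30).

(←) Conversely, suppose N³ ≡ 8 (mod 30). The only residue r in {0, …, 29} with r³ ≡ 8 (mod 30) is r = 2, so N ≡ 2 (mod 30).

Equivalent; both directions hold.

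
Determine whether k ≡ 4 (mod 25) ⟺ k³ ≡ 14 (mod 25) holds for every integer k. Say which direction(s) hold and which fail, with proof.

Both directions hold; the statement is true.

Forward direction. Suppose k ≡ 4 (mod 25). Write k = 25j + 4. Then (25j + 4)³ = 15625j³ + 7500j² + 1200j + 64 = 25(625j³ + 300j² + 48j + 2) + 14, so k³ ≡ 14 (mod 25).

Converse. Suppose k³ ≡ 14 (mod 25). The only residue r in {0, …, 24} with r³ ≡ 14 (mod 25) is r = 4, so k ≡ 4 (mod 25).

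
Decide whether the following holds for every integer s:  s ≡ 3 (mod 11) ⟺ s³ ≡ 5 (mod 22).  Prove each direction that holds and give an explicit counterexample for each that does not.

(⟹) This fails: take s = 14. Then 14 ≡ 3 (mod 11), but 14³ = 2744 ≡ 16 (mod 22), not 5.

(⟸) Conversely, the residues r modulo 22 with r³ ≡ 5 (mod 22) are exactly {3}, and each is ≡ 3 (mod 11).

Only the reverse direction holds.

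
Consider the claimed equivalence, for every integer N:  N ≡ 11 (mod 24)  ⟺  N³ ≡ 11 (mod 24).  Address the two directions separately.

(⟹) Suppose N ≡ 11 (mod 24). Write N = 24j + 11. Then (24j + 11)³ = 13824j³ + 19008j² + 8712j + 1331 = 24(576j³ + 792j² + 363j + 55) + 11, so N³ ≡ 11 (mod 24).

(⟸) Conversely, suppose N³ ≡ 11 (mod 24). The only residue r in {0, …, 23} with r³ ≡ 11 (mod 24) is r = 11, so N ≡ 11 (mod 24).

Both directions hold; the statement is true.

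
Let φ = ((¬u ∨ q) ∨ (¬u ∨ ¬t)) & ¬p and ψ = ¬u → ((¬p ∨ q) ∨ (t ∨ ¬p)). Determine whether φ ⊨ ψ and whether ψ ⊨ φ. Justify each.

Only the forward direction holds.

(→) Assume the antecedent. If p is true, the antecedent cannot hold. If p is false, ¬u → ((¬p ∨ q) ∨ (t ∨ ¬p)) reduces to true regardless of the other variables. Either way ¬u → ((¬p ∨ q) ∨ (t ∨ ¬p)) holds.

(←) This fails. Under p = T, t = T, q = F, u = F, the left side is false but the right side is true.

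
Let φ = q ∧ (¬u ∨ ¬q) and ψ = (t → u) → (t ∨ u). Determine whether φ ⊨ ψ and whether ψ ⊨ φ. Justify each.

(⇒) fails and (⇐) fails.

Forward direction. This fails. Under q = T, u = F, t = F, the left side is true but the right side is false.

Converse. This fails. Under q = F, u = T, t = F, the left side is false but the right side is true.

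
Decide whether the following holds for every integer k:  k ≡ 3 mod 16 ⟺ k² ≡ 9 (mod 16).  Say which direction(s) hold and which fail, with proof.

[⇐] This fails: take k = 5. Then 5² = 25 ≡ 9 (mod 16), yet 5 ≡ 5 (mod 16), not 3.

[⇒] Suppose k ≡ 3 mod 16. Write k = 16j + 3. Then (16j + 3)² = 256j² + 96j + 9 = 16(16j² + 6j) + 9, so k² ≡ 9 (mod 16).

Not equivalent: only (⇒) holds.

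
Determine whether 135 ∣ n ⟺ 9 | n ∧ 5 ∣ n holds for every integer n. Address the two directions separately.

Only the forward implication holds.

Forward direction. If 135 ∣ n, write n = 135q. Since 135 = 15·9, n = 9·(15q), so 9 ∣ n; and since 135 = 27·5, n = 5·(27q), so 5 ∣ n.

Converse. This fails: take n = 45. Both 9 ∣ 45 and 5 ∣ 45, yet 45 is not a multiple of 135 (since 45 = 0·135 + 45), so 135 ∤ 45.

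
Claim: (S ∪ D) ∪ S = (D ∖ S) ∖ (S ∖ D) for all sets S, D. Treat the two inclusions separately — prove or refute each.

(⊆) fails; (⊇) holds.

(⊆) This inclusion fails. Take S = {1}, D = ∅; then 1 ∈ (S ∪ D) ∪ S but 1 ∉ (D ∖ S) ∖ (S ∖ D).

(⊇) Let x ∈ (D ∖ S) ∖ (S ∖ D). Then x ∈ D and x ∉ S, from which x ∈ (S ∪ D) ∪ S.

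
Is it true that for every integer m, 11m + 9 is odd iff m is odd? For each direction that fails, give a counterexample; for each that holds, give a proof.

(→) This fails: m = 6 gives 11m + 9 = 75, which is odd, but 6 is even, not odd.

(←) This also fails: m = 7 is odd, but 11m + 9 = 86 is even, not odd.

(⇒) fails and (⇐) fails.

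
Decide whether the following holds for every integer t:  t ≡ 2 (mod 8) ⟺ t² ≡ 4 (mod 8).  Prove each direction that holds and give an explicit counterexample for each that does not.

(⇐) This fails: take t = 6. Then 6² = 36 ≡ 4 (mod 8), yet 6 ≡ 6 (mod 8), not 2.

(⇒) Suppose t ≡ 2 (mod 8). Write t = 8j + 2. Then (8j + 2)² = 64j² + 32j + 4 = 8(8j² + 4j) + 4, so t² ≡ 4 (mod 8).

The forward direction holds; the converse fails.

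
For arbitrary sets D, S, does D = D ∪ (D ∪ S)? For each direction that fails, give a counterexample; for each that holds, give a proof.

(⟸) This inclusion fails. Take D = ∅, S = {1}; then 1 ∈ D ∪ (D ∪ S) but 1 ∉ D.

(⟹) Let x ∈ D. Then either x ∈ D and x ∉ S; or x ∈ D ∩ S. In each case x ∈ D ∪ (D ∪ S), so D ⊆ D ∪ (D ∪ S).

Only the forward inclusion holds.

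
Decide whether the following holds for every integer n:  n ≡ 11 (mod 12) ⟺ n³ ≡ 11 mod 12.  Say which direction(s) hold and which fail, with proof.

The biconditional holds.

[⇐] For the converse, argue contrapositively. If n ≢ 11 (mod 12), then n is congruent to one of 0, 1, 2, 3, 4, 5, 6, 7, 8, 9, 10 modulo 12, and these give n³ ≡ 0, 1, 8, 3, 4, 5, 0, 7, 8, 9, 4 respectively — never 11.

[⇒] Suppose n ≡ 11 (mod 12). Write n = 12j + 11. Then (12j + 11)³ = 1728j³ + 4752j² + 4356j + 1331 = 12(144j³ + 396j² + 363j + 110) + 11, so n³ ≡ 11 (mod 12).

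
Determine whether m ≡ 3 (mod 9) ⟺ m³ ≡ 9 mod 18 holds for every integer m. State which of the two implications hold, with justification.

(⟹) This fails: take m = 12. Then 12 ≡ 3 (mod 9), but 12³ = 1728 ≡ 0 (mod 18), not 9.

(⟸) This fails: take m = 9. Then 9³ = 729 ≡ 9 (mod 18), yet 9 ≡ 0 (mod 9), not 3.

Neither direction holds.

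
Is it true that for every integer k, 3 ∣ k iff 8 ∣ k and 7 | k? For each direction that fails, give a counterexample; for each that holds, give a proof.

Neither direction holds.

(⟹) This fails: take k = 3. Certainly 3 ∣ 3, but 8 ∤ 3.

(⟸) This fails: take k = 56. Both 8 ∣ 56 and 7 ∣ 56, yet 56 is not a multiple of 3 (since 56 = 18·3 + 2), so 3 ∤ 56.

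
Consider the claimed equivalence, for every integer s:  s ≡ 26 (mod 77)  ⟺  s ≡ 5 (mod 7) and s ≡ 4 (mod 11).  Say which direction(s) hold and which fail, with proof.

Forward direction. Suppose s ≡ 26 (mod 77); write s = 77j + 26. Since 7 ∣ 77, reducing mod 7 gives s ≡ 26 ≡ 5 (mod 7); since 11 ∣ 77, reducing mod 11 gives s ≡ 26 ≡ 4 (mod 11).

Converse. If s ≡ 5 (mod 7) and s ≡ 4 (mod 11), then by the Chinese remainder theorem s ≡ 26 (mod 77). This is exactly s ≡ 26 (mod 77).

Both directions hold.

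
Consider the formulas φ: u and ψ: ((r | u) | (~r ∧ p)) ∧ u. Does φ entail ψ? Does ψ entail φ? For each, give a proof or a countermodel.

The biconditional holds.

(⟹) Assume the antecedent. If p is true, the antecedent forces (p = T, r = F, u = T) or (p = T, r = T, u = T), and ((r | u) | (~r ∧ p)) ∧ u holds there. If p is false, the antecedent forces (p = F, r = F, u = T) or (p = F, r = T, u = T), and ((r | u) | (~r ∧ p)) ∧ u holds there. Either way ((r | u) | (~r ∧ p)) ∧ u holds.

(⟸) Assume the antecedent. If p is true, the antecedent forces (p = T, r = F, u = T) or (p = T, r = T, u = T), and u holds there. If p is false, the antecedent forces (p = F, r = F, u = T) or (p = F, r = T, u = T), and u holds there. Either way u holds.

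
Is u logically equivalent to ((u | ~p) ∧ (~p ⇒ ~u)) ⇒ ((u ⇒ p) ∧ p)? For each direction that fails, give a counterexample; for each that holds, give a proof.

Converse. This fails. Under p = T, u = F, the left side is false but the right side is true.

Forward direction. Assume the antecedent. If p is true, the consequent reduces to true regardless of the other variables. If p is false, the antecedent forces (p = F, u = T), and the consequent holds there. Either way the consequent holds.

(⇒) holds; (⇐) fails.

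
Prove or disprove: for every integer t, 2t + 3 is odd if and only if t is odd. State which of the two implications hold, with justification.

Not equivalent: only (⇐) holds.

(→) This fails: take t = 0. Then 2t + 3 = 3, which is odd, yet t = 0 is even, not odd.

(←) Suppose t is odd. Since 2 is even, 2t is even for every t, so 2t + 3 has the same parity as 3, which is odd. Hence 2t + 3 is odd.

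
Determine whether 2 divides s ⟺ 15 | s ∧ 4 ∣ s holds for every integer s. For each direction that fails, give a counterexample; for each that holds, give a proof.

The forward direction fails; the converse holds.

(⟸) Suppose 15 ∣ s and 4 ∣ s. Any common multiple of 15 and 4 is a multiple of their lcm; here gcd(15, 4) = 1, so lcm(15, 4) = 15·4 = 60, so 60 ∣ s. Since 2 ∣ 60, it follows that 2 ∣ s.

(⟹) This fails: take s = 2. Certainly 2 ∣ 2, but 15 ∤ 2.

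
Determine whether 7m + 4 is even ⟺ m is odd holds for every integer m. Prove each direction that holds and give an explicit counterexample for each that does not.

Neither direction holds.

Forward direction. This fails: m = 0 gives 7m + 4 = 4, which is even, but 0 is even, not odd.

Converse. This also fails: m = 1 is odd, but 7m + 4 = 11 is odd, not even.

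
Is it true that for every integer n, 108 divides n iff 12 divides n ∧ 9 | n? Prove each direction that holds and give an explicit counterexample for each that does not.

Not equivalent: only (⇒) holds.

(⇒) If 108 ∣ n, write n = 108q. Since 108 = 9·12, n = 12·(9q), so 12 ∣ n; and since 108 = 12·9, n = 9·(12q), so 9 ∣ n.

(⇐) This fails: take n = 36. Both 12 ∣ 36 and 9 ∣ 36, yet 36 is not a multiple of 108 (since 36 = 0·108 + 36), so 108 ∤ 36.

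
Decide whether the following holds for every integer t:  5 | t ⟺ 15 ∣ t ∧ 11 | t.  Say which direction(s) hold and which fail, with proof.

[⇒] This fails: take t = 5. Certainly 5 ∣ 5, but 15 ∤ 5.

[⇐] Suppose 15 ∣ t and 11 ∣ t. Any common multiple of 15 and 11 is a multiple of their lcm; here gcd(15, 11) = 1, so lcm(15, 11) = 15·11 = 165, so 165 ∣ t. Since 5 ∣ 165, it follows that 5 ∣ t.

Only the reverse direction holds.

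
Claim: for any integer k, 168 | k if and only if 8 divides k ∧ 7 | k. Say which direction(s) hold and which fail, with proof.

(⇒) If 168 ∣ k, write k = 168q. Since 168 = 21·8, k = 8·(21q), so 8 ∣ k; and since 168 = 24·7, k = 7·(24q), so 7 ∣ k.

(⇐) This fails: take k = 56. Both 8 ∣ 56 and 7 ∣ 56, yet 56 is not a multiple of 168 (since 56 = 0·168 + 56), so 168 ∤ 56.

Only the forward implication holds.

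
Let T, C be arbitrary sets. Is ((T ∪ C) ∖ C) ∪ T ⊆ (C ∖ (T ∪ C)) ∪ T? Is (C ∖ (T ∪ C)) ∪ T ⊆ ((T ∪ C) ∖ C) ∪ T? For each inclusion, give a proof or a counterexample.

Both inclusions hold.

Forward inclusion. Let x ∈ ((T ∪ C) ∖ C) ∪ T. Then either x ∈ T and x ∉ C; or x ∈ T ∩ C. In each case x ∈ (C ∖ (T ∪ C)) ∪ T, so ((T ∪ C) ∖ C) ∪ T ⊆ (C ∖ (T ∪ C)) ∪ T.

Reverse inclusion. Let x ∈ (C ∖ (T ∪ C)) ∪ T. Then either x ∈ T and x ∉ C; or x ∈ T ∩ C. In each case x ∈ ((T ∪ C) ∖ C) ∪ T, so (C ∖ (T ∪ C)) ∪ T ⊆ ((T ∪ C) ∖ C) ∪ T.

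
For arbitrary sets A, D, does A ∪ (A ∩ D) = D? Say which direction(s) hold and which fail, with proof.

(⟹) This inclusion fails. Take A = {1}, D = ∅; then 1 ∈ A ∪ (A ∩ D) but 1 ∉ D.

(⟸) This inclusion fails. Take A = ∅, D = {1}; then 1 ∈ D but 1 ∉ A ∪ (A ∩ D).

Both inclusions fail.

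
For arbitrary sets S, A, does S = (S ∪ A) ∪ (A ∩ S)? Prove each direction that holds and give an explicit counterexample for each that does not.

Reverse inclusion. This inclusion fails. Take S = ∅, A = {1}; then 1 ∈ (S ∪ A) ∪ (A ∩ S) but 1 ∉ S.

Forward inclusion. Let x ∈ S. Then either x ∈ S and x ∉ A; or x ∈ S ∩ A. In each case x ∈ (S ∪ A) ∪ (A ∩ S), so S ⊆ (S ∪ A) ∪ (A ∩ S).

(⊆) holds; (⊇) fails.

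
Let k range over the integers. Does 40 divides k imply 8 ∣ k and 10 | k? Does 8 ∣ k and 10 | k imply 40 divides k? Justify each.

Both implications hold.

Forward direction. If 40 ∣ k, write k = 40q. Since 40 = 5·8, k = 8·(5q), so 8 ∣ k; and since 40 = 4·10, k = 10·(4q), so 10 ∣ k.

Converse. Suppose 8 ∣ k and 10 ∣ k. Any common multiple of 8 and 10 is a multiple of their lcm; here lcm(8, 10) = 8·10/gcd(8, 10) = 80/2 = 40, so 40 ∣ k.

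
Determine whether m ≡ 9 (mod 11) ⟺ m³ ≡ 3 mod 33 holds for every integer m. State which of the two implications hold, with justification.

(⇒) fails; (⇐) holds.

[⇒] This fails: take m = 20. Then 20 ≡ 9 (mod 11), but 20³ = 8000 ≡ 14 (mod 33), not 3.

[⇐] Conversely, the residues r modulo 33 with r³ ≡ 3 (mod 33) are exactly {9}, and each is ≡ 9 (mod 11).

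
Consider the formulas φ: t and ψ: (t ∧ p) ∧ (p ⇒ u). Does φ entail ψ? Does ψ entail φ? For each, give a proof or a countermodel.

Not equivalent: only (⇐) holds.

(←) Assume the antecedent. If p is true, the antecedent forces (p = T, u = T, t = T), and t holds there. If p is false, the antecedent cannot hold. Either way t holds.

(→) This fails. Under p = F, u = F, t = T, the left side is true but the right side is false.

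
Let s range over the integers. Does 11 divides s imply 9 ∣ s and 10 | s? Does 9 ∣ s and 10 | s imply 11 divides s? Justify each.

[⇒] This fails: take s = 11. Certainly 11 ∣ 11, but 9 ∤ 11.

[⇐] This fails: take s = 90. Both 9 ∣ 90 and 10 ∣ 90, yet 90 is not a multiple of 11 (since 90 = 8·11 + 2), so 11 ∤ 90.

Both directions fail.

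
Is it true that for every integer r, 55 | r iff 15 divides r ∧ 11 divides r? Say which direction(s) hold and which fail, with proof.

Only the converse holds.

(⟹) This fails: take r = 55. Certainly 55 ∣ 55, but 15 ∤ 55.

(⟸) Suppose 15 ∣ r and 11 ∣ r. Any common multiple of 15 and 11 is a multiple of their lcm; here gcd(15, 11) = 1, so lcm(15, 11) = 15·11 = 165, so 165 ∣ r. Since 55 ∣ 165, it follows that 55 ∣ r.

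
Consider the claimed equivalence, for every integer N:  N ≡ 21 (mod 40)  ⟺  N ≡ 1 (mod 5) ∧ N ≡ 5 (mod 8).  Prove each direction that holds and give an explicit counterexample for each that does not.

Both directions hold; the statement is true.

(←) If N ≡ 1 (mod 5) and N ≡ 5 (mod 8), then by the Chinese remainder theorem N ≡ 21 (mod 40). This is exactly N ≡ 21 (mod 40).

(→) Suppose N ≡ 21 (mod 40); write N = 40j + 21. Since 5 ∣ 40, reducing mod 5 gives N ≡ 21 ≡ 1 (mod 5); since 8 ∣ 40, reducing mod 8 gives N ≡ 21 ≡ 5 (mod 8).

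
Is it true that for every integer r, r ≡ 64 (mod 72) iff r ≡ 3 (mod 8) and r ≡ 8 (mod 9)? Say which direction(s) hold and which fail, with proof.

(⇒) This fails: r = 64 gives 64 ≡ 64 (mod 72) but 64 ≡ 0 (mod 8), so the conjunction on the right does not hold.

(⇐) This fails: r = 35 satisfies both congruences on the right (35 ≡ 3 mod 8 and 35 ≡ 8 mod 9) yet 35 ≡ 35 (mod 72), not 64.

Neither implication holds.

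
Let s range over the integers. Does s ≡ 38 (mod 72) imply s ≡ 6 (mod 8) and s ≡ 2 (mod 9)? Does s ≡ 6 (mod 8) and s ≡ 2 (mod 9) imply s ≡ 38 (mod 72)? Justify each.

Converse. If s ≡ 6 (mod 8) and s ≡ 2 (mod 9), then by the Chinese remainder theorem s ≡ 38 (mod 72). This is exactly s ≡ 38 (mod 72).

Forward direction. Suppose s ≡ 38 (mod 72); write s = 72j + 38. Since 8 ∣ 72, reducing mod 8 gives s ≡ 38 ≡ 6 (mod 8); since 9 ∣ 72, reducing mod 9 gives s ≡ 38 ≡ 2 (mod 9).

Equivalent; both directions hold.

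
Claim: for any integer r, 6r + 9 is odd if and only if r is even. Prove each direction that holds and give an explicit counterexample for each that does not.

Only the converse holds.

[⇒] This fails: take r = 1. Then 6r + 9 = 15, which is odd, yet r = 1 is odd, not even.

[⇐] Suppose r is even. Since 6 is even, 6r is even for every r, so 6r + 9 has the same parity as 9, which is odd. Hence 6r + 9 is odd.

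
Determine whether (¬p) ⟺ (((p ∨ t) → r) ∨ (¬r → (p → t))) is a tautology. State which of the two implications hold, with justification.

[⇒] Assume the antecedent. If t is true, ((p ∨ t) → r) ∨ (¬r → (p → t)) reduces to true regardless of the other variables. If t is false, the antecedent forces (t = F, r = F, p = F) or (t = F, r = T, p = F), and ((p ∨ t) → r) ∨ (¬r → (p → t)) holds there. Either way ((p ∨ t) → r) ∨ (¬r → (p → t)) holds.

[⇐] This fails. Under t = T, r = F, p = T, the left side is false but the right side is true.

Only the forward direction holds.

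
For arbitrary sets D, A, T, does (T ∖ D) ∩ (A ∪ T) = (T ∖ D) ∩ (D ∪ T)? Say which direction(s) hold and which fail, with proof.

(⟸) Let x ∈ (T ∖ D) ∩ (D ∪ T). Then either x ∈ T and x ∉ D, A; or x ∈ A ∩ T and x ∉ D. In each case x ∈ (T ∖ D) ∩ (A ∪ T), so (T ∖ D) ∩ (D ∪ T) ⊆ (T ∖ D) ∩ (A ∪ T).

(⟹) Let x ∈ (T ∖ D) ∩ (A ∪ T). Then either x ∈ T and x ∉ D, A; or x ∈ A ∩ T and x ∉ D. In each case x ∈ (T ∖ D) ∩ (D ∪ T), so (T ∖ D) ∩ (A ∪ T) ⊆ (T ∖ D) ∩ (D ∪ T).

Both inclusions hold.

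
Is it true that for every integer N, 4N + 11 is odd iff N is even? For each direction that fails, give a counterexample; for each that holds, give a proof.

Only the converse holds.

[⇐] Suppose N is even. Since 4 is even, 4N is even for every N, so 4N + 11 has the same parity as 11, which is odd. Hence 4N + 11 is odd.

[⇒] This fails: take N = 7. Then 4N + 11 = 39, which is odd, yet N = 7 is odd, not even.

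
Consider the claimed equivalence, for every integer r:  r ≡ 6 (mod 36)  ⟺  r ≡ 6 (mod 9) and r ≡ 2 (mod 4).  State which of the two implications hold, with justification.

Both implications hold.

[⇒] Suppose r ≡ 6 (mod 36); write r = 36j + 6. Since 9 ∣ 36, reducing mod 9 gives r ≡ 6 (mod 9); since 4 ∣ 36, reducing mod 4 gives r ≡ 6 ≡ 2 (mod 4).

[⇐] Conversely, if r ≡ 6 (mod 9) and r ≡ 2 (mod 4), then by the Chinese remainder theorem r ≡ 6 (mod 36). This is exactly r ≡ 6 (mod 36).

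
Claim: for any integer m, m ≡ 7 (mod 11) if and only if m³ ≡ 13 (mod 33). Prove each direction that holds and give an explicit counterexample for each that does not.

(⇒) fails; (⇐) holds.

(⟹) This fails: take m = 18. Then 18 ≡ 7 (mod 11), but 18³ = 5832 ≡ 24 (mod 33), not 13.

(⟸) Conversely, the residues r modulo 33 with r³ ≡ 13 (mod 33) are exactly {7}, and each is ≡ 7 (mod 11).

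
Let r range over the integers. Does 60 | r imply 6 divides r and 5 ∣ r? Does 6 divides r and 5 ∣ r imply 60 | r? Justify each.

The forward direction holds; the converse fails.

[⇒] If 60 ∣ r, write r = 60q. Since 60 = 10·6, r = 6·(10q), so 6 ∣ r; and since 60 = 12·5, r = 5·(12q), so 5 ∣ r.

[⇐] This fails: take r = 30. Both 6 ∣ 30 and 5 ∣ 30, yet 30 is not a multiple of 60 (since 30 = 0·60 + 30), so 60 ∤ 30.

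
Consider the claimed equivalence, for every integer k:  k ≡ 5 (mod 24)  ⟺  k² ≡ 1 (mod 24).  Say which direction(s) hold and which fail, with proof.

Only the forward implication holds.

(⟹) Suppose k ≡ 5 (mod 24). Write k = 24j + 5. Then (24j + 5)² = 576j² + 240j + 25 = 24(24j² + 10j + 1) + 1, so k² ≡ 1 (mod 24).

(⟸) This fails: take k = 1. Then 1² = 1 ≡ 1 (mod 24), yet 1 ≡ 1 (mod 24), not 5.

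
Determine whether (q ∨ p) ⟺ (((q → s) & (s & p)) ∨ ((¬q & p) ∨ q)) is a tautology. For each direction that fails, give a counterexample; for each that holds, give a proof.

[⇒] Assume the antecedent. If q is true, the consequent reduces to true regardless of the other variables. If q is false, the antecedent forces (q = F, s = F, p = T) or (q = F, s = T, p = T), and the consequent holds there. Either way the consequent holds.

[⇐] Assume the antecedent. If q is true, q ∨ p reduces to true regardless of the other variables. If q is false, the antecedent forces (q = F, s = F, p = T) or (q = F, s = T, p = T), and q ∨ p holds there. Either way q ∨ p holds.

Both implications hold.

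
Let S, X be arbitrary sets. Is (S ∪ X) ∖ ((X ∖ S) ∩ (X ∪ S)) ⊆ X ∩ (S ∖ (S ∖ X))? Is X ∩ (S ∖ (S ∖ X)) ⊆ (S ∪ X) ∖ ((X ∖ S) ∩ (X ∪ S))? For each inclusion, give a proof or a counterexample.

(⟹) This inclusion fails. Take S = {1}, X = ∅; then 1 ∈ (S ∪ X) ∖ ((X ∖ S) ∩ (X ∪ S)) but 1 ∉ X ∩ (S ∖ (S ∖ X)).

(⟸) Let x ∈ X ∩ (S ∖ (S ∖ X)). Then x ∈ S ∩ X, from which x ∈ (S ∪ X) ∖ ((X ∖ S) ∩ (X ∪ S)).

The sets are not equal: only the reverse inclusion holds.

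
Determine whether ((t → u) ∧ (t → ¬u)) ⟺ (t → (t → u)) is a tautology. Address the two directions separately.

Forward direction. Assume the antecedent. If t is true, the antecedent cannot hold. If t is false, t → (t → u) reduces to true regardless of the other variables. Either way t → (t → u) holds.

Converse. This fails. Under t = T, u = T, the left side is false but the right side is true.

(⇒) holds; (⇐) fails.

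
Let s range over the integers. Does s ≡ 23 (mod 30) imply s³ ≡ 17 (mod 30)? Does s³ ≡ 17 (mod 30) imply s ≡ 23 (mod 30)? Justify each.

Both directions hold; the statement is true.

Forward direction. Suppose s ≡ 23 (mod 30). Write s = 30j + 23. Then (30j + 23)³ = 27000j³ + 62100j² + 47610j + 12167 = 30(900j³ + 2070j² + 1587j + 405) + 17, so s³ ≡ 17 (mod 30).

Converse. Suppose s³ ≡ 17 (mod 30). The only residue r in {0, …, 29} with r³ ≡ 17 (mod 30) is r = 23, so s ≡ 23 (mod 30).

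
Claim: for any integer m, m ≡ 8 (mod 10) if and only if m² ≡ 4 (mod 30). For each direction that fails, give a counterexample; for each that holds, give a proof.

[⇒] This fails: take m = 18. Then 18 ≡ 8 (mod 10), but 18² = 324 ≡ 24 (mod 30), not 4.

[⇐] This fails: take m = 2. Then 2² = 4 ≡ 4 (mod 30), yet 2 ≡ 2 (mod 10), not 8.

Neither implication holds.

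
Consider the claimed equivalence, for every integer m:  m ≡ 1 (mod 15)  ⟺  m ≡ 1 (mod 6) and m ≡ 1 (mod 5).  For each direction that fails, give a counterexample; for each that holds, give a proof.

The forward direction fails; the converse holds.

Forward direction. This fails: m = 16 gives 16 ≡ 1 (mod 15) but 16 ≡ 4 (mod 6), so the conjunction on the right does not hold.

Converse. If m ≡ 1 (mod 6) and m ≡ 1 (mod 5), then by the Chinese remainder theorem m ≡ 1 (mod 30). Since 1 ≡ 1 (mod 15) and 15 ∣ 30, we get m ≡ 1 (mod 15).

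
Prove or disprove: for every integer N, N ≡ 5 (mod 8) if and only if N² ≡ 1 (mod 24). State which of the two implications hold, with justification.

(⇒) fails and (⇐) fails.

(→) This fails: take N = 21. Then 21 ≡ 5 (mod 8), but 21² = 441 ≡ 9 (mod 24), not 1.

(←) This fails: take N = 1. Then 1² = 1 ≡ 1 (mod 24), yet 1 ≡ 1 (mod 8), not 5.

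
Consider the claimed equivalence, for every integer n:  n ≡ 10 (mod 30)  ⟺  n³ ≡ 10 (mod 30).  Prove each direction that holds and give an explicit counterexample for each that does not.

The biconditional holds.

(⇐) Suppose n³ ≡ 10 (mod 30). The only residue r in {0, …, 29} with r³ ≡ 10 (mod 30) is r = 10, so n ≡ 10 (mod 30).

(⇒) Suppose n ≡ 10 (mod 30). Write n = 30j + 10. Then (30j + 10)³ = 27000j³ + 27000j² + 9000j + 1000 = 30(900j³ + 900j² + 300j + 33) + 10, so n³ ≡ 10 (mod 30).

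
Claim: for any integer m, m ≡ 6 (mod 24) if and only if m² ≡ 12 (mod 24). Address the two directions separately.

(⟹) Suppose m ≡ 6 (mod 24). Write m = 24j + 6. Then (24j + 6)² = 576j² + 288j + 36 = 24(24j² + 12j + 1) + 12, so m² ≡ 12 (mod 24).

(⟸) This fails: take m = 18. Then 18² = 324 ≡ 12 (mod 24), yet 18 ≡ 18 (mod 24), not 6.

Not equivalent: only (⇒) holds.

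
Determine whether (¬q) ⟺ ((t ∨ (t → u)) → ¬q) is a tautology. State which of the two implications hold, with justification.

Both directions hold; the statement is true.

(⇒) Assume the antecedent. If t is true, the antecedent forces (t = T, q = F, u = F) or (t = T, q = F, u = T), and (t ∨ (t → u)) → ¬q holds there. If t is false, the antecedent forces (t = F, q = F, u = F) or (t = F, q = F, u = T), and (t ∨ (t → u)) → ¬q holds there. Either way (t ∨ (t → u)) → ¬q holds.

(⇐) Assume the antecedent. If t is true, the antecedent forces (t = T, q = F, u = F) or (t = T, q = F, u = T), and ¬q holds there. If t is false, the antecedent forces (t = F, q = F, u = F) or (t = F, q = F, u = T), and ¬q holds there. Either way ¬q holds.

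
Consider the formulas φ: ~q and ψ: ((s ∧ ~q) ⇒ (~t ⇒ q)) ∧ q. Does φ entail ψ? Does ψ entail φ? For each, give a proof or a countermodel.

(→) This fails. Under s = F, t = F, q = F, the left side is true but the right side is false.

(←) This fails. Under s = F, t = F, q = T, the left side is false but the right side is true.

(⇒) fails and (⇐) fails.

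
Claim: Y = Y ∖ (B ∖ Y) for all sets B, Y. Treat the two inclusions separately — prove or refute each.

The two sets are equal.

(⊆) Let x ∈ Y. Then either x ∈ Y and x ∉ B; or x ∈ B ∩ Y. In each case x ∈ Y ∖ (B ∖ Y), so Y ⊆ Y ∖ (B ∖ Y).

(⊇) Let x ∈ Y ∖ (B ∖ Y). Then either x ∈ Y and x ∉ B; or x ∈ B ∩ Y. In each case x ∈ Y, so Y ∖ (B ∖ Y) ⊆ Y.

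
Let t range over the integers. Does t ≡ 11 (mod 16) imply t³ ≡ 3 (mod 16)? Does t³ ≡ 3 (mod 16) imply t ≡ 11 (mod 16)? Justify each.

Both implications hold.

(→) Suppose t ≡ 11 (mod 16). Write t = 16j + 11. Then (16j + 11)³ = 4096j³ + 8448j² + 5808j + 1331 = 16(256j³ + 528j² + 363j + 83) + 3, so t³ ≡ 3 (mod 16).

(←) Conversely, suppose t³ ≡ 3 (mod 16). The only residue r in {0, …, 15} with r³ ≡ 3 (mod 16) is r = 11, so t ≡ 11 (mod 16).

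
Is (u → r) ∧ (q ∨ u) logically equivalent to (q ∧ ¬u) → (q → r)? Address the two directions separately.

(⇒) fails and (⇐) fails.

(⇒) This fails. Under r = F, u = F, q = T, the left side is true but the right side is false.

(⇐) This fails. Under r = F, u = F, q = F, the left side is false but the right side is true.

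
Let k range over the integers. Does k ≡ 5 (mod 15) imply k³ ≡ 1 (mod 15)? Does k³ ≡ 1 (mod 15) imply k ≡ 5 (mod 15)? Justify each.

(⟹) This fails: take k = 5. Then 5 ≡ 5 (mod 15), but 5³ = 125 ≡ 5 (mod 15), not 1.

(⟸) This fails: take k = 1. Then 1³ = 1 ≡ 1 (mod 15), yet 1 ≡ 1 (mod 15), not 5.

Neither implication holds.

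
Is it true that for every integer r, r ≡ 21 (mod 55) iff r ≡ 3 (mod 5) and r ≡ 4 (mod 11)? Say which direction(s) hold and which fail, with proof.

Neither implication holds.

(⇒) This fails: r = 21 gives 21 ≡ 21 (mod 55) but 21 ≡ 1 (mod 5), so the conjunction on the right does not hold.

(⇐) This fails: r = 48 satisfies both congruences on the right (48 ≡ 3 mod 5 and 48 ≡ 4 mod 11) yet 48 ≡ 48 (mod 55), not 21.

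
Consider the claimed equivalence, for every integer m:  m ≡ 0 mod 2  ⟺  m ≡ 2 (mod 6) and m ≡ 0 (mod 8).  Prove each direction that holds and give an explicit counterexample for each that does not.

Only the reverse direction holds.

(⟹) This fails: m = 0 gives 0 ≡ 0 (mod 2) but 0 ≡ 0 (mod 6), so the conjunction on the right does not hold.

(⟸) Conversely, if m ≡ 2 (mod 6) and m ≡ 0 (mod 8), then by the Chinese remainder theorem m ≡ 8 (mod 24). Since 8 ≡ 0 (mod 2) and 2 ∣ 24, we get m ≡ 0 (mod 2).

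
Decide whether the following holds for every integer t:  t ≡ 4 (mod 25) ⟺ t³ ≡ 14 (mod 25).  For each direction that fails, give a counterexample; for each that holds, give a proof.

(⟹) Suppose t ≡ 4 (mod 25). Write t = 25j + 4. Then (25j + 4)³ = 15625j³ + 7500j² + 1200j + 64 = 25(625j³ + 300j² + 48j + 2) + 14, so t³ ≡ 14 (mod 25).

(⟸) Conversely, suppose t³ ≡ 14 (mod 25). The only residue r in {0, …, 24} with r³ ≡ 14 (mod 25) is r = 4, so t ≡ 4 (mod 25).

Both directions hold.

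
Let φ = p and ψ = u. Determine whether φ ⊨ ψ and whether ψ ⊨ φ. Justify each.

[⇒] This fails. Under u = F, p = T, the left side is true but the right side is false.

[⇐] This fails. Under u = T, p = F, the left side is false but the right side is true.

(⇒) fails and (⇐) fails.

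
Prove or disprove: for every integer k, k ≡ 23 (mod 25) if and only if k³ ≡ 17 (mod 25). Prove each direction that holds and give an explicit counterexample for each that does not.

[⇒] Suppose k ≡ 23 (mod 25). Write k = 25j + 23. Then (25j + 23)³ = 15625j³ + 43125j² + 39675j + 12167 = 25(625j³ + 1725j² + 1587j + 486) + 17, so k³ ≡ 17 (mod 25).

[⇐] Conversely, suppose k³ ≡ 17 (mod 25). The only residue r in {0, …, 24} with r³ ≡ 17 (mod 25) is r = 23, so k ≡ 23 (mod 25).

Both directions hold; the statement is true.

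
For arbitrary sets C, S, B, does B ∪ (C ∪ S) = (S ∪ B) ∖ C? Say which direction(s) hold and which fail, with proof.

Forward inclusion. This inclusion fails. Take C = {1}, S = ∅, B = ∅; then 1 ∈ B ∪ (C ∪ S) but 1 ∉ (S ∪ B) ∖ C.

Reverse inclusion. Let x ∈ (S ∪ B) ∖ C. Then either x ∈ S and x ∉ C, B; or x ∈ B and x ∉ C, S; or x ∈ S ∩ B and x ∉ C. In each case x ∈ B ∪ (C ∪ S), so (S ∪ B) ∖ C ⊆ B ∪ (C ∪ S).

Only the reverse inclusion holds.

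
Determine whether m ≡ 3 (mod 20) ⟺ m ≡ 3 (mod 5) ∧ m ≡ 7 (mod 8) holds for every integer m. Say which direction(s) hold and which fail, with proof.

(⟹) This fails: m = 3 gives 3 ≡ 3 (mod 20) but 3 ≡ 3 (mod 8), so the conjunction on the right does not hold.

(⟸) Conversely, if m ≡ 3 (mod 5) and m ≡ 7 (mod 8), then by the Chinese remainder theorem m ≡ 23 (mod 40). Since 23 ≡ 3 (mod 20) and 20 ∣ 40, we get m ≡ 3 (mod 20).

(⇒) fails; (⇐) holds.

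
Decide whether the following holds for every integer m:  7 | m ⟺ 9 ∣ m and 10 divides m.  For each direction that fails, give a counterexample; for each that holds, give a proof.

[⇒] This fails: take m = 7. Certainly 7 ∣ 7, but 9 ∤ 7.

[⇐] This fails: take m = 90. Both 9 ∣ 90 and 10 ∣ 90, yet 90 is not a multiple of 7 (since 90 = 12·7 + 6), so 7 ∤ 90.

Neither direction holds.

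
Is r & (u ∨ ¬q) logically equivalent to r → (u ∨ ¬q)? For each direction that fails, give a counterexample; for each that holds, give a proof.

(⇒) holds; (⇐) fails.

(⇐) This fails. Under r = F, u = F, q = F, the left side is false but the right side is true.

(⇒) Assume the antecedent. If u is true, r → (u ∨ ¬q) reduces to true regardless of the other variables. If u is false, the antecedent forces (r = T, u = F, q = F), and r → (u ∨ ¬q) holds there. Either way r → (u ∨ ¬q) holds.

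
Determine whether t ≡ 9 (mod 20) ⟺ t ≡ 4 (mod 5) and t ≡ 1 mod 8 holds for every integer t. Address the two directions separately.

The forward direction fails; the converse holds.

[⇐] If t ≡ 4 (mod 5) and t ≡ 1 (mod 8), then by the Chinese remainder theorem t ≡ 9 (mod 40). Since 9 ≡ 9 (mod 20) and 20 ∣ 40, we get t ≡ 9 (mod 20).

[⇒] This fails: t = 29 gives 29 ≡ 9 (mod 20) but 29 ≡ 5 (mod 8), so the conjunction on the right does not hold.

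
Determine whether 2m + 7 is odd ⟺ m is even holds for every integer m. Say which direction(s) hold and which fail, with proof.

Only the reverse direction holds.

(←) Suppose m is even. Since 2 is even, 2m is even for every m, so 2m + 7 has the same parity as 7, which is odd. Hence 2m + 7 is odd.

(→) This fails: take m = 7. Then 2m + 7 = 21, which is odd, yet m = 7 is odd, not even.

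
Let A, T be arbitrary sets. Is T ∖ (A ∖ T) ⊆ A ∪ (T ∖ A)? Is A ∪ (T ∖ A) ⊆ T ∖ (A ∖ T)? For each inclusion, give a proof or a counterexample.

Only the forward inclusion holds.

Forward inclusion. Let x ∈ T ∖ (A ∖ T). Then either x ∈ T and x ∉ A; or x ∈ A ∩ T. In each case x ∈ A ∪ (T ∖ A), so T ∖ (A ∖ T) ⊆ A ∪ (T ∖ A).

Reverse inclusion. This inclusion fails. Take A = {1}, T = ∅; then 1 ∈ A ∪ (T ∖ A) but 1 ∉ T ∖ (A ∖ T).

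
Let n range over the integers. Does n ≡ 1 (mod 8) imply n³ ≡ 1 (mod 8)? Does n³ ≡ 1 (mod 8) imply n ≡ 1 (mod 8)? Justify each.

(⟸) Suppose n³ ≡ 1 (mod 8). The only residue r in {0, …, 7} with r³ ≡ 1 (mod 8) is r = 1, so n ≡ 1 (mod 8).

(⟹) Suppose n ≡ 1 (mod 8). Write n = 8j + 1. Then (8j + 1)³ = 512j³ + 192j² + 24j + 1 = 8(64j³ + 24j² + 3j) + 1, so n³ ≡ 1 (mod 8).

Both directions hold; the statement is true.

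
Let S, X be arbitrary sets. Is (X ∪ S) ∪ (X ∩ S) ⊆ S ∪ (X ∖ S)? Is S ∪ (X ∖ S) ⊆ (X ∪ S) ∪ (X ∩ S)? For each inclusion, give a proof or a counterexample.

(⊆) Let x ∈ (X ∪ S) ∪ (X ∩ S). Then either x ∈ S and x ∉ X; or x ∈ X and x ∉ S; or x ∈ S ∩ X. In each case x ∈ S ∪ (X ∖ S), so (X ∪ S) ∪ (X ∩ S) ⊆ S ∪ (X ∖ S).

(⊇) Let x ∈ S ∪ (X ∖ S). Then either x ∈ S and x ∉ X; or x ∈ X and x ∉ S; or x ∈ S ∩ X. In each case x ∈ (X ∪ S) ∪ (X ∩ S), so S ∪ (X ∖ S) ⊆ (X ∪ S) ∪ (X ∩ S).

Both inclusions hold; the sets are equal.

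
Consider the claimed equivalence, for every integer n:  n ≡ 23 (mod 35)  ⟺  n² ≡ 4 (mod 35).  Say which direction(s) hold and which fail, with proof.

The forward direction holds; the converse fails.

Forward direction. Suppose n ≡ 23 (mod 35). Write n = 35j + 23. Then (35j + 23)² = 1225j² + 1610j + 529 = 35(35j² + 46j + 15) + 4, so n² ≡ 4 (mod 35).

Converse. This fails: take n = 2. Then 2² = 4 ≡ 4 (mod 35), yet 2 ≡ 2 (mod 35), not 23.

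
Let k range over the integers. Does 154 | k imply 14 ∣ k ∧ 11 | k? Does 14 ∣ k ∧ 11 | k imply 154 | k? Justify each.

(→) If 154 ∣ k, write k = 154q. Since 154 = 11·14, k = 14·(11q), so 14 ∣ k; and since 154 = 14·11, k = 11·(14q), so 11 ∣ k.

(←) Suppose 14 ∣ k and 11 ∣ k. Any common multiple of 14 and 11 is a multiple of their lcm; here gcd(14, 11) = 1, so lcm(14, 11) = 14·11 = 154, so 154 ∣ k.

Both directions hold.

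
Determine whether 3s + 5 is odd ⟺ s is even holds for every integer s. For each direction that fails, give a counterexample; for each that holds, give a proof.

[⇒] Suppose 3s + 5 is odd. Since 3 is odd, 3s and s have the same parity, so 3s + 5 ≡ s + 5 (mod 2). As 5 is odd, 3s + 5 is odd exactly when s is even. Thus s is even.

[⇐] Conversely, suppose s is even; write s = 2j. Then 3s + 5 = 3·(2j) + 5 = 2·3j + 5, which is odd.

Both implications hold.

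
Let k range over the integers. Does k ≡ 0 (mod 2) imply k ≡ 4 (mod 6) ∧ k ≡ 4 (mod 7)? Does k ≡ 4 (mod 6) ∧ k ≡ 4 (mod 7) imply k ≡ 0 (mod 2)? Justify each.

[⇒] This fails: k = 0 gives 0 ≡ 0 (mod 2) but 0 ≡ 0 (mod 6), so the conjunction on the right does not hold.

[⇐] Conversely, if k ≡ 4 (mod 6) and k ≡ 4 (mod 7), then by the Chinese remainder theorem k ≡ 4 (mod 42). Since 4 ≡ 0 (mod 2) and 2 ∣ 42, we get k ≡ 0 (mod 2).

Only the reverse direction holds.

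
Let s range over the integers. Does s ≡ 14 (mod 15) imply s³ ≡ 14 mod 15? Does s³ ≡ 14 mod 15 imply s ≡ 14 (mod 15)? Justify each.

Equivalent; both directions hold.

[⇒] Suppose s ≡ 14 (mod 15). Write s = 15j + 14. Then (15j + 14)³ = 3375j³ + 9450j² + 8820j + 2744 = 15(225j³ + 630j² + 588j + 182) + 14, so s³ ≡ 14 (mod 15).

[⇐] Conversely, suppose s³ ≡ 14 (mod 15). The only residue r in {0, …, 14} with r³ ≡ 14 (mod 15) is r = 14, so s ≡ 14 (mod 15).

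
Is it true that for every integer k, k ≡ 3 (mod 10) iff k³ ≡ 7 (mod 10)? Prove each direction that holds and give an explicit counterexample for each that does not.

Equivalent; both directions hold.

(⇒) Suppose k ≡ 3 (mod 10). Write k = 10j + 3. Then (10j + 3)³ = 1000j³ + 900j² + 270j + 27 = 10(100j³ + 90j² + 27j + 2) + 7, so k³ ≡ 7 (mod 10).

(⇐) Conversely, suppose k³ ≡ 7 (mod 10). The only residue r in {0, …, 9} with r³ ≡ 7 (mod 10) is r = 3, so k ≡ 3 (mod 10).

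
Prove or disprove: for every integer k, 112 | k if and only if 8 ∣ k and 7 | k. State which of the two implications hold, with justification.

(⟹) If 112 ∣ k, write k = 112q. Since 112 = 14·8, k = 8·(14q), so 8 ∣ k; and since 112 = 16·7, k = 7·(16q), so 7 ∣ k.

(⟸) This fails: take k = 56. Both 8 ∣ 56 and 7 ∣ 56, yet 56 is not a multiple of 112 (since 56 = 0·112 + 56), so 112 ∤ 56.

Only the forward implication holds.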